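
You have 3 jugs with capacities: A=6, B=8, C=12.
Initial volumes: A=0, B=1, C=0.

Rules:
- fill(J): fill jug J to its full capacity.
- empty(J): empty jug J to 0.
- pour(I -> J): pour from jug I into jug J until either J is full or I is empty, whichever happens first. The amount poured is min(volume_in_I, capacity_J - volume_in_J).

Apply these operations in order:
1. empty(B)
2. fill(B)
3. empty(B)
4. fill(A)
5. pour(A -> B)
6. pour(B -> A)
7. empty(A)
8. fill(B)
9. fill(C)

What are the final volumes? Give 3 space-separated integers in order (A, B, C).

Step 1: empty(B) -> (A=0 B=0 C=0)
Step 2: fill(B) -> (A=0 B=8 C=0)
Step 3: empty(B) -> (A=0 B=0 C=0)
Step 4: fill(A) -> (A=6 B=0 C=0)
Step 5: pour(A -> B) -> (A=0 B=6 C=0)
Step 6: pour(B -> A) -> (A=6 B=0 C=0)
Step 7: empty(A) -> (A=0 B=0 C=0)
Step 8: fill(B) -> (A=0 B=8 C=0)
Step 9: fill(C) -> (A=0 B=8 C=12)

Answer: 0 8 12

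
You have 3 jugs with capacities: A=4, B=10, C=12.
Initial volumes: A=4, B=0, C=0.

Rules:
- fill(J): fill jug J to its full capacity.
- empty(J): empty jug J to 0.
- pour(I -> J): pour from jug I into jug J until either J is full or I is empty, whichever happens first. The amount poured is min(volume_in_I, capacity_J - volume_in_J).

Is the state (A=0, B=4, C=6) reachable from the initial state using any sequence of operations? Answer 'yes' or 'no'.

Answer: yes

Derivation:
BFS from (A=4, B=0, C=0):
  1. empty(A) -> (A=0 B=0 C=0)
  2. fill(B) -> (A=0 B=10 C=0)
  3. pour(B -> A) -> (A=4 B=6 C=0)
  4. pour(B -> C) -> (A=4 B=0 C=6)
  5. pour(A -> B) -> (A=0 B=4 C=6)
Target reached → yes.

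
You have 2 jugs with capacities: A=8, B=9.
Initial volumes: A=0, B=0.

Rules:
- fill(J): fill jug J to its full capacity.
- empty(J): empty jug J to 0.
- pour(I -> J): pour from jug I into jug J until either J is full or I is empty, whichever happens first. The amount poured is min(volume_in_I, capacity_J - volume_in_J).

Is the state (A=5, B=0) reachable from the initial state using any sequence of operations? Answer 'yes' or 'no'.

BFS from (A=0, B=0):
  1. fill(A) -> (A=8 B=0)
  2. pour(A -> B) -> (A=0 B=8)
  3. fill(A) -> (A=8 B=8)
  4. pour(A -> B) -> (A=7 B=9)
  5. empty(B) -> (A=7 B=0)
  6. pour(A -> B) -> (A=0 B=7)
  7. fill(A) -> (A=8 B=7)
  8. pour(A -> B) -> (A=6 B=9)
  9. empty(B) -> (A=6 B=0)
  10. pour(A -> B) -> (A=0 B=6)
  11. fill(A) -> (A=8 B=6)
  12. pour(A -> B) -> (A=5 B=9)
  13. empty(B) -> (A=5 B=0)
Target reached → yes.

Answer: yes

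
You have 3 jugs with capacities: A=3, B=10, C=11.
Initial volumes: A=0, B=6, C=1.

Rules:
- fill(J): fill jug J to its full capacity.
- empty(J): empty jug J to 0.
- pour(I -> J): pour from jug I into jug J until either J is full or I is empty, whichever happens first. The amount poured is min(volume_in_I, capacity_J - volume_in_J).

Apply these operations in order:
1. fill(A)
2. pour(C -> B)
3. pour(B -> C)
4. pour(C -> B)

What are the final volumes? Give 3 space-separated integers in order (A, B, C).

Step 1: fill(A) -> (A=3 B=6 C=1)
Step 2: pour(C -> B) -> (A=3 B=7 C=0)
Step 3: pour(B -> C) -> (A=3 B=0 C=7)
Step 4: pour(C -> B) -> (A=3 B=7 C=0)

Answer: 3 7 0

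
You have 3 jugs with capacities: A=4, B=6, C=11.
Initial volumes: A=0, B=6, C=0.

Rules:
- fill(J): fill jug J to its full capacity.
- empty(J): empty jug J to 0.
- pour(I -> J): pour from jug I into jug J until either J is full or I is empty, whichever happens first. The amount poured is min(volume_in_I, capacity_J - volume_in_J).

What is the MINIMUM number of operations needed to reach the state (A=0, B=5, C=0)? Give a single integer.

Answer: 5

Derivation:
BFS from (A=0, B=6, C=0). One shortest path:
  1. empty(B) -> (A=0 B=0 C=0)
  2. fill(C) -> (A=0 B=0 C=11)
  3. pour(C -> B) -> (A=0 B=6 C=5)
  4. empty(B) -> (A=0 B=0 C=5)
  5. pour(C -> B) -> (A=0 B=5 C=0)
Reached target in 5 moves.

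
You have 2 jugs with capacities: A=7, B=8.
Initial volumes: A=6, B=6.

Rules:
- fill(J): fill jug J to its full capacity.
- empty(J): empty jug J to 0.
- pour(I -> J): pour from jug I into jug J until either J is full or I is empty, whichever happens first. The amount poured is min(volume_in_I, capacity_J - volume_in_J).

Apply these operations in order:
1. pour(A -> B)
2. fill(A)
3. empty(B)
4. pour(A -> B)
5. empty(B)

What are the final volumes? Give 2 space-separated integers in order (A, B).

Step 1: pour(A -> B) -> (A=4 B=8)
Step 2: fill(A) -> (A=7 B=8)
Step 3: empty(B) -> (A=7 B=0)
Step 4: pour(A -> B) -> (A=0 B=7)
Step 5: empty(B) -> (A=0 B=0)

Answer: 0 0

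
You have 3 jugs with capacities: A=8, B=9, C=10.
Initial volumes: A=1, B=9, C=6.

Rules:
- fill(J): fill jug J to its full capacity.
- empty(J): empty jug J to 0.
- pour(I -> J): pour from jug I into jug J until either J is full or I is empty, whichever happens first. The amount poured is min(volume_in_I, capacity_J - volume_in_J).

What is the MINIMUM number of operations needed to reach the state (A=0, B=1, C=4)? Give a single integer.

Answer: 5

Derivation:
BFS from (A=1, B=9, C=6). One shortest path:
  1. empty(A) -> (A=0 B=9 C=6)
  2. pour(B -> A) -> (A=8 B=1 C=6)
  3. pour(A -> C) -> (A=4 B=1 C=10)
  4. empty(C) -> (A=4 B=1 C=0)
  5. pour(A -> C) -> (A=0 B=1 C=4)
Reached target in 5 moves.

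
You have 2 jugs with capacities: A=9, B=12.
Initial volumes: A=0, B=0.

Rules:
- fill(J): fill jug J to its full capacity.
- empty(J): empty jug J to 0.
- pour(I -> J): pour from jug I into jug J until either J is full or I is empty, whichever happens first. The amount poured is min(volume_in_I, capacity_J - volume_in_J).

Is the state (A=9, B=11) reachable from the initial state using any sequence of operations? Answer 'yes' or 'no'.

BFS explored all 14 reachable states.
Reachable set includes: (0,0), (0,3), (0,6), (0,9), (0,12), (3,0), (3,12), (6,0), (6,12), (9,0), (9,3), (9,6) ...
Target (A=9, B=11) not in reachable set → no.

Answer: no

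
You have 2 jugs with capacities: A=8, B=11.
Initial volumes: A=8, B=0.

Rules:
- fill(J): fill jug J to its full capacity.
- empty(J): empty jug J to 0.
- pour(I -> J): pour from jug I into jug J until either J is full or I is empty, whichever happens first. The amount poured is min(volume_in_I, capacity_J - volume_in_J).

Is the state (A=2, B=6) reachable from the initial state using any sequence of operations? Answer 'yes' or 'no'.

Answer: no

Derivation:
BFS explored all 38 reachable states.
Reachable set includes: (0,0), (0,1), (0,2), (0,3), (0,4), (0,5), (0,6), (0,7), (0,8), (0,9), (0,10), (0,11) ...
Target (A=2, B=6) not in reachable set → no.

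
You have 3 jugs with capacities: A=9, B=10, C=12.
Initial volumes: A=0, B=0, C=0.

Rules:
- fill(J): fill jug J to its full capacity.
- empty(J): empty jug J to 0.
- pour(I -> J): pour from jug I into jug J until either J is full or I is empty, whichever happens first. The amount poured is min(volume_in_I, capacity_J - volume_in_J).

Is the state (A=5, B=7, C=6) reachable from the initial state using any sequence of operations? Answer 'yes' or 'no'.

Answer: no

Derivation:
BFS explored all 638 reachable states.
Reachable set includes: (0,0,0), (0,0,1), (0,0,2), (0,0,3), (0,0,4), (0,0,5), (0,0,6), (0,0,7), (0,0,8), (0,0,9), (0,0,10), (0,0,11) ...
Target (A=5, B=7, C=6) not in reachable set → no.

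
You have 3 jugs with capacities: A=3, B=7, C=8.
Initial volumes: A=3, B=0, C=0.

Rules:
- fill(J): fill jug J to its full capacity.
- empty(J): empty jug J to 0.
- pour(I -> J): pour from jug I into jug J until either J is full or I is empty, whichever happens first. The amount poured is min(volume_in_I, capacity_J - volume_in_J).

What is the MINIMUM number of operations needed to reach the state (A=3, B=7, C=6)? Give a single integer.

BFS from (A=3, B=0, C=0). One shortest path:
  1. fill(B) -> (A=3 B=7 C=0)
  2. pour(A -> C) -> (A=0 B=7 C=3)
  3. fill(A) -> (A=3 B=7 C=3)
  4. pour(A -> C) -> (A=0 B=7 C=6)
  5. fill(A) -> (A=3 B=7 C=6)
Reached target in 5 moves.

Answer: 5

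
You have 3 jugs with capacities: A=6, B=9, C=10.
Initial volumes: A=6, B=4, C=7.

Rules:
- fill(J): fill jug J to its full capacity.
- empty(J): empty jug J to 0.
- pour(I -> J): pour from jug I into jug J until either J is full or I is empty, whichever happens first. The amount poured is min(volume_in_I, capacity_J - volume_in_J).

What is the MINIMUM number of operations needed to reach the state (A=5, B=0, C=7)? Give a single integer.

Answer: 8

Derivation:
BFS from (A=6, B=4, C=7). One shortest path:
  1. empty(A) -> (A=0 B=4 C=7)
  2. pour(B -> A) -> (A=4 B=0 C=7)
  3. pour(C -> A) -> (A=6 B=0 C=5)
  4. pour(A -> B) -> (A=0 B=6 C=5)
  5. pour(C -> A) -> (A=5 B=6 C=0)
  6. fill(C) -> (A=5 B=6 C=10)
  7. pour(C -> B) -> (A=5 B=9 C=7)
  8. empty(B) -> (A=5 B=0 C=7)
Reached target in 8 moves.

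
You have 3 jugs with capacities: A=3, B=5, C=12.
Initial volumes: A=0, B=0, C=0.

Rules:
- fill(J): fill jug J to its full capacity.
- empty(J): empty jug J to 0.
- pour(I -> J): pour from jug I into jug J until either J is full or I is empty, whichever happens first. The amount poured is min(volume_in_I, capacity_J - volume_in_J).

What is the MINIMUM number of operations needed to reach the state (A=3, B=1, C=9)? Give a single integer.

BFS from (A=0, B=0, C=0). One shortest path:
  1. fill(A) -> (A=3 B=0 C=0)
  2. fill(B) -> (A=3 B=5 C=0)
  3. pour(A -> C) -> (A=0 B=5 C=3)
  4. pour(B -> C) -> (A=0 B=0 C=8)
  5. fill(B) -> (A=0 B=5 C=8)
  6. pour(B -> C) -> (A=0 B=1 C=12)
  7. pour(C -> A) -> (A=3 B=1 C=9)
Reached target in 7 moves.

Answer: 7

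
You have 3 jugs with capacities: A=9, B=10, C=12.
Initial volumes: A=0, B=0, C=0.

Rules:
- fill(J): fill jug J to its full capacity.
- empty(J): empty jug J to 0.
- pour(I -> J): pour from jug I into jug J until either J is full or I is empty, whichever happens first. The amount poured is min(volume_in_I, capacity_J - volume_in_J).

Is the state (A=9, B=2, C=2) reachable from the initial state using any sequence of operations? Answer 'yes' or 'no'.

Answer: yes

Derivation:
BFS from (A=0, B=0, C=0):
  1. fill(B) -> (A=0 B=10 C=0)
  2. fill(C) -> (A=0 B=10 C=12)
  3. pour(B -> A) -> (A=9 B=1 C=12)
  4. empty(A) -> (A=0 B=1 C=12)
  5. pour(B -> A) -> (A=1 B=0 C=12)
  6. pour(C -> B) -> (A=1 B=10 C=2)
  7. pour(B -> A) -> (A=9 B=2 C=2)
Target reached → yes.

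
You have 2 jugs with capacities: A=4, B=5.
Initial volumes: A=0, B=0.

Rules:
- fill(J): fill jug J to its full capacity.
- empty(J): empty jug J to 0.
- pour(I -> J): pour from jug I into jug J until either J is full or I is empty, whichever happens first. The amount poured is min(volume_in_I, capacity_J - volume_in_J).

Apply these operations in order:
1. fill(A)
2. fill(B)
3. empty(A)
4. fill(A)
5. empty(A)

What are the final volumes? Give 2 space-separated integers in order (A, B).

Step 1: fill(A) -> (A=4 B=0)
Step 2: fill(B) -> (A=4 B=5)
Step 3: empty(A) -> (A=0 B=5)
Step 4: fill(A) -> (A=4 B=5)
Step 5: empty(A) -> (A=0 B=5)

Answer: 0 5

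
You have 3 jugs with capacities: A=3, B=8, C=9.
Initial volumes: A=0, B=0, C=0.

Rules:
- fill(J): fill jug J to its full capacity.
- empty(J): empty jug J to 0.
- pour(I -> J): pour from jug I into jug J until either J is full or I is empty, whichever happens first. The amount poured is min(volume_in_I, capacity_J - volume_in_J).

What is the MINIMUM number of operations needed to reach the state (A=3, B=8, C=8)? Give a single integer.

Answer: 4

Derivation:
BFS from (A=0, B=0, C=0). One shortest path:
  1. fill(A) -> (A=3 B=0 C=0)
  2. fill(B) -> (A=3 B=8 C=0)
  3. pour(B -> C) -> (A=3 B=0 C=8)
  4. fill(B) -> (A=3 B=8 C=8)
Reached target in 4 moves.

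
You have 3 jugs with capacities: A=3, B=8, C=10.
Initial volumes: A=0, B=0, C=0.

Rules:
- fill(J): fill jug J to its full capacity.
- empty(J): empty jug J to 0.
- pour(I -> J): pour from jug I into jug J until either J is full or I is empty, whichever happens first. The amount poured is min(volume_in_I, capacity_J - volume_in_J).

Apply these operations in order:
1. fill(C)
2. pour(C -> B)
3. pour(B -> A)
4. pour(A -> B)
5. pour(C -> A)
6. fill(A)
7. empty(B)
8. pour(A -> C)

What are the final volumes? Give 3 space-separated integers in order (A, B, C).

Step 1: fill(C) -> (A=0 B=0 C=10)
Step 2: pour(C -> B) -> (A=0 B=8 C=2)
Step 3: pour(B -> A) -> (A=3 B=5 C=2)
Step 4: pour(A -> B) -> (A=0 B=8 C=2)
Step 5: pour(C -> A) -> (A=2 B=8 C=0)
Step 6: fill(A) -> (A=3 B=8 C=0)
Step 7: empty(B) -> (A=3 B=0 C=0)
Step 8: pour(A -> C) -> (A=0 B=0 C=3)

Answer: 0 0 3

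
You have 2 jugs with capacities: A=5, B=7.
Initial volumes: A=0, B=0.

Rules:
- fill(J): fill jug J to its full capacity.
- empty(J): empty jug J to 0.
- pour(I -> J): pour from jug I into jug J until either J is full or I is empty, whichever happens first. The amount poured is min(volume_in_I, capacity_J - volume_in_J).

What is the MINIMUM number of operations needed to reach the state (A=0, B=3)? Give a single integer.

BFS from (A=0, B=0). One shortest path:
  1. fill(A) -> (A=5 B=0)
  2. pour(A -> B) -> (A=0 B=5)
  3. fill(A) -> (A=5 B=5)
  4. pour(A -> B) -> (A=3 B=7)
  5. empty(B) -> (A=3 B=0)
  6. pour(A -> B) -> (A=0 B=3)
Reached target in 6 moves.

Answer: 6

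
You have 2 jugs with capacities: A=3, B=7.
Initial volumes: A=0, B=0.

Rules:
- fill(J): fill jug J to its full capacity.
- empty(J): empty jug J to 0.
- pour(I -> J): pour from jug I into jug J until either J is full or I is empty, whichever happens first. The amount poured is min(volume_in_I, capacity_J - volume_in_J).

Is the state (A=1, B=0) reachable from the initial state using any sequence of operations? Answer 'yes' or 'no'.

BFS from (A=0, B=0):
  1. fill(B) -> (A=0 B=7)
  2. pour(B -> A) -> (A=3 B=4)
  3. empty(A) -> (A=0 B=4)
  4. pour(B -> A) -> (A=3 B=1)
  5. empty(A) -> (A=0 B=1)
  6. pour(B -> A) -> (A=1 B=0)
Target reached → yes.

Answer: yes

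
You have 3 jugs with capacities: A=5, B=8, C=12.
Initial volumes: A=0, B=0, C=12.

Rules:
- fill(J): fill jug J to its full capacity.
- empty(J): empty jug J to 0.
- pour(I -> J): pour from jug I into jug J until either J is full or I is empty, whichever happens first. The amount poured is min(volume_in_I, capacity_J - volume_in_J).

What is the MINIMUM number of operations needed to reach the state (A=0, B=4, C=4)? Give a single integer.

BFS from (A=0, B=0, C=12). One shortest path:
  1. pour(C -> B) -> (A=0 B=8 C=4)
  2. empty(B) -> (A=0 B=0 C=4)
  3. pour(C -> A) -> (A=4 B=0 C=0)
  4. fill(C) -> (A=4 B=0 C=12)
  5. pour(C -> B) -> (A=4 B=8 C=4)
  6. empty(B) -> (A=4 B=0 C=4)
  7. pour(A -> B) -> (A=0 B=4 C=4)
Reached target in 7 moves.

Answer: 7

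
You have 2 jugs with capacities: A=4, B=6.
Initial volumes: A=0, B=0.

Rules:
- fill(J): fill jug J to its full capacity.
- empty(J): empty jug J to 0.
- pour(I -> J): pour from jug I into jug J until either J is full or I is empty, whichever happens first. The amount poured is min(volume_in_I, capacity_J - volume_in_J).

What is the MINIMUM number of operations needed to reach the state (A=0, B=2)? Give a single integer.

BFS from (A=0, B=0). One shortest path:
  1. fill(B) -> (A=0 B=6)
  2. pour(B -> A) -> (A=4 B=2)
  3. empty(A) -> (A=0 B=2)
Reached target in 3 moves.

Answer: 3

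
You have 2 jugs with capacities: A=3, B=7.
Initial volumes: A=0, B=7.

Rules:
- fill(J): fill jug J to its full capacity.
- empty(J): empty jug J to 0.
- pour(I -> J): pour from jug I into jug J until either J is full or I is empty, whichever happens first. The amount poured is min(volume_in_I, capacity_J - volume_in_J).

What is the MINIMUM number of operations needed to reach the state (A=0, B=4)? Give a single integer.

BFS from (A=0, B=7). One shortest path:
  1. pour(B -> A) -> (A=3 B=4)
  2. empty(A) -> (A=0 B=4)
Reached target in 2 moves.

Answer: 2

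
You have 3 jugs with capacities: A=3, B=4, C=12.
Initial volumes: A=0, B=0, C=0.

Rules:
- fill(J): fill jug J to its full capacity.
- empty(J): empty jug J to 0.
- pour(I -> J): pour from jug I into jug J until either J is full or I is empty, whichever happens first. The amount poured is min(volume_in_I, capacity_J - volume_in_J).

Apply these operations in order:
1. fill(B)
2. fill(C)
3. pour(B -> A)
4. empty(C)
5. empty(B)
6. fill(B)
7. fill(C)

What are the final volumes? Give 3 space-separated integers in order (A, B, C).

Answer: 3 4 12

Derivation:
Step 1: fill(B) -> (A=0 B=4 C=0)
Step 2: fill(C) -> (A=0 B=4 C=12)
Step 3: pour(B -> A) -> (A=3 B=1 C=12)
Step 4: empty(C) -> (A=3 B=1 C=0)
Step 5: empty(B) -> (A=3 B=0 C=0)
Step 6: fill(B) -> (A=3 B=4 C=0)
Step 7: fill(C) -> (A=3 B=4 C=12)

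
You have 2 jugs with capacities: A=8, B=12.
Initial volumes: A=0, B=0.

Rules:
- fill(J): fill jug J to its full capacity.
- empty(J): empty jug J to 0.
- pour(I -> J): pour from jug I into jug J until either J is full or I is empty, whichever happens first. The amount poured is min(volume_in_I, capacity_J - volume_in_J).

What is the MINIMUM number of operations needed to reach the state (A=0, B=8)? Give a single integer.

Answer: 2

Derivation:
BFS from (A=0, B=0). One shortest path:
  1. fill(A) -> (A=8 B=0)
  2. pour(A -> B) -> (A=0 B=8)
Reached target in 2 moves.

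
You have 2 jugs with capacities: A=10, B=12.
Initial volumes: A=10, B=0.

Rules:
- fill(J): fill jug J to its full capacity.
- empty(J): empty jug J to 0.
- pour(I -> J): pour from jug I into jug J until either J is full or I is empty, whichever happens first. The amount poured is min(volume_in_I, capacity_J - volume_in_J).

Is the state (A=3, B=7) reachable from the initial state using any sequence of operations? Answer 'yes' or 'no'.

Answer: no

Derivation:
BFS explored all 22 reachable states.
Reachable set includes: (0,0), (0,2), (0,4), (0,6), (0,8), (0,10), (0,12), (2,0), (2,12), (4,0), (4,12), (6,0) ...
Target (A=3, B=7) not in reachable set → no.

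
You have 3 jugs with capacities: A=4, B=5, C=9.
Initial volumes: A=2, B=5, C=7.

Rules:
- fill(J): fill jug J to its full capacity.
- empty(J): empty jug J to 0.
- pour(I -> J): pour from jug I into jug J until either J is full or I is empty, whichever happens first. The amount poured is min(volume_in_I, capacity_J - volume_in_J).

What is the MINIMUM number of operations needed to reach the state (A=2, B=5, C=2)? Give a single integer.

BFS from (A=2, B=5, C=7). One shortest path:
  1. empty(B) -> (A=2 B=0 C=7)
  2. pour(C -> B) -> (A=2 B=5 C=2)
Reached target in 2 moves.

Answer: 2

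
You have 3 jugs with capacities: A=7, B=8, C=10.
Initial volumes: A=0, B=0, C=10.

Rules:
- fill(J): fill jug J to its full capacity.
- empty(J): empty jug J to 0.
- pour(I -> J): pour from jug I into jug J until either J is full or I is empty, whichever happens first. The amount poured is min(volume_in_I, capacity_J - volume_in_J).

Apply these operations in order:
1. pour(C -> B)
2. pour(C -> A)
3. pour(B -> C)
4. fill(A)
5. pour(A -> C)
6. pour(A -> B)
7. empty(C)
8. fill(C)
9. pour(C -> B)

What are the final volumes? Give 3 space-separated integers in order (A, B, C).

Answer: 0 8 7

Derivation:
Step 1: pour(C -> B) -> (A=0 B=8 C=2)
Step 2: pour(C -> A) -> (A=2 B=8 C=0)
Step 3: pour(B -> C) -> (A=2 B=0 C=8)
Step 4: fill(A) -> (A=7 B=0 C=8)
Step 5: pour(A -> C) -> (A=5 B=0 C=10)
Step 6: pour(A -> B) -> (A=0 B=5 C=10)
Step 7: empty(C) -> (A=0 B=5 C=0)
Step 8: fill(C) -> (A=0 B=5 C=10)
Step 9: pour(C -> B) -> (A=0 B=8 C=7)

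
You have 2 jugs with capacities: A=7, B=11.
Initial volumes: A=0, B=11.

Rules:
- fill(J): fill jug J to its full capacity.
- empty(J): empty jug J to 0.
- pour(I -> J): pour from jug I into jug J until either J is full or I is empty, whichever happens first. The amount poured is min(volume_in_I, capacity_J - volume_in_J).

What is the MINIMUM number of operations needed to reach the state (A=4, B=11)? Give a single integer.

BFS from (A=0, B=11). One shortest path:
  1. pour(B -> A) -> (A=7 B=4)
  2. empty(A) -> (A=0 B=4)
  3. pour(B -> A) -> (A=4 B=0)
  4. fill(B) -> (A=4 B=11)
Reached target in 4 moves.

Answer: 4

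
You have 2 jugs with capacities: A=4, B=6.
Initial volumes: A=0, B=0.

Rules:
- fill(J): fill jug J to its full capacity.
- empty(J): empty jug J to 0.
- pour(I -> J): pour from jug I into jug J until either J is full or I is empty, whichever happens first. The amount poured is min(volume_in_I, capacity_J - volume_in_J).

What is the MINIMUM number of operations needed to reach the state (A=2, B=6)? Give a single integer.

Answer: 4

Derivation:
BFS from (A=0, B=0). One shortest path:
  1. fill(A) -> (A=4 B=0)
  2. pour(A -> B) -> (A=0 B=4)
  3. fill(A) -> (A=4 B=4)
  4. pour(A -> B) -> (A=2 B=6)
Reached target in 4 moves.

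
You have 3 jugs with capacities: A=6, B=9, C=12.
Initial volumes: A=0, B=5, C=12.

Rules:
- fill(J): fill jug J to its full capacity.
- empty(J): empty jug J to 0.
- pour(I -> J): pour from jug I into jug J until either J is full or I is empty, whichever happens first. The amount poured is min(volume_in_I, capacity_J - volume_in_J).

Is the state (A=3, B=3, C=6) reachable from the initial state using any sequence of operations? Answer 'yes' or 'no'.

BFS explored all 158 reachable states.
Reachable set includes: (0,0,0), (0,0,2), (0,0,3), (0,0,5), (0,0,6), (0,0,8), (0,0,9), (0,0,11), (0,0,12), (0,2,0), (0,2,3), (0,2,6) ...
Target (A=3, B=3, C=6) not in reachable set → no.

Answer: no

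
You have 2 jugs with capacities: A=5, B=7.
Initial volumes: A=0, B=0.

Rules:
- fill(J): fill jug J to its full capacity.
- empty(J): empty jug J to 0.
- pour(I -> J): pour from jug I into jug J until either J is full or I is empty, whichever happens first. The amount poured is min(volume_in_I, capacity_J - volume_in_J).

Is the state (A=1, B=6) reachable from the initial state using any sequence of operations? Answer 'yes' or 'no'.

BFS explored all 24 reachable states.
Reachable set includes: (0,0), (0,1), (0,2), (0,3), (0,4), (0,5), (0,6), (0,7), (1,0), (1,7), (2,0), (2,7) ...
Target (A=1, B=6) not in reachable set → no.

Answer: no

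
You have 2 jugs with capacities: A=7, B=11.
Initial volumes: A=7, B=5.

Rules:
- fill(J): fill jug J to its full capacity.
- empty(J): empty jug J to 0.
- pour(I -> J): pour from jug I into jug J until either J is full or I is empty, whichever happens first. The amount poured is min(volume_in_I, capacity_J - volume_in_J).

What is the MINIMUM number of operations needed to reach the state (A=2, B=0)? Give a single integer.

BFS from (A=7, B=5). One shortest path:
  1. empty(A) -> (A=0 B=5)
  2. pour(B -> A) -> (A=5 B=0)
  3. fill(B) -> (A=5 B=11)
  4. pour(B -> A) -> (A=7 B=9)
  5. empty(A) -> (A=0 B=9)
  6. pour(B -> A) -> (A=7 B=2)
  7. empty(A) -> (A=0 B=2)
  8. pour(B -> A) -> (A=2 B=0)
Reached target in 8 moves.

Answer: 8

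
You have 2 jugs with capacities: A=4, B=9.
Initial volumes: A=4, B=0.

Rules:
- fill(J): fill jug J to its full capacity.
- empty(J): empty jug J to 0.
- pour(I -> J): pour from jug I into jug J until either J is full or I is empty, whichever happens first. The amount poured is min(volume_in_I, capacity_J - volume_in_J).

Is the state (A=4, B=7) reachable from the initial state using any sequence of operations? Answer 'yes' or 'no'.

BFS from (A=4, B=0):
  1. pour(A -> B) -> (A=0 B=4)
  2. fill(A) -> (A=4 B=4)
  3. pour(A -> B) -> (A=0 B=8)
  4. fill(A) -> (A=4 B=8)
  5. pour(A -> B) -> (A=3 B=9)
  6. empty(B) -> (A=3 B=0)
  7. pour(A -> B) -> (A=0 B=3)
  8. fill(A) -> (A=4 B=3)
  9. pour(A -> B) -> (A=0 B=7)
  10. fill(A) -> (A=4 B=7)
Target reached → yes.

Answer: yes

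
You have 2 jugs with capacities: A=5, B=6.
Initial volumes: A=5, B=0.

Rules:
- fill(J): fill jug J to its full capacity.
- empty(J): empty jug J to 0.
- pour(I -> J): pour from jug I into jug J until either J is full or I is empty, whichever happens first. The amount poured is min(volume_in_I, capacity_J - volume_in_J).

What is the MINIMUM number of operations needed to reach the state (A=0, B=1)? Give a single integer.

BFS from (A=5, B=0). One shortest path:
  1. empty(A) -> (A=0 B=0)
  2. fill(B) -> (A=0 B=6)
  3. pour(B -> A) -> (A=5 B=1)
  4. empty(A) -> (A=0 B=1)
Reached target in 4 moves.

Answer: 4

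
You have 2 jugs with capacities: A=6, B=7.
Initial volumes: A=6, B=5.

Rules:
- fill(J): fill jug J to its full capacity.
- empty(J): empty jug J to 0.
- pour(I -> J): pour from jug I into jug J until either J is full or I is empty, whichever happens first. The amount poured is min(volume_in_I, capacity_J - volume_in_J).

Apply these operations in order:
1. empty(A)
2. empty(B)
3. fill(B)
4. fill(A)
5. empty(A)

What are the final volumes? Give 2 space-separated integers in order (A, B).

Answer: 0 7

Derivation:
Step 1: empty(A) -> (A=0 B=5)
Step 2: empty(B) -> (A=0 B=0)
Step 3: fill(B) -> (A=0 B=7)
Step 4: fill(A) -> (A=6 B=7)
Step 5: empty(A) -> (A=0 B=7)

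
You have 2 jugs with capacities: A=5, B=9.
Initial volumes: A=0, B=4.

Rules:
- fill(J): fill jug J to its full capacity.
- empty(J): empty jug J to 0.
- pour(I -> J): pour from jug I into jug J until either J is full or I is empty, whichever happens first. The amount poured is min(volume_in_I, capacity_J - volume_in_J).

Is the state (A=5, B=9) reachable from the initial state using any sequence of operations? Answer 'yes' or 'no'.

Answer: yes

Derivation:
BFS from (A=0, B=4):
  1. fill(A) -> (A=5 B=4)
  2. fill(B) -> (A=5 B=9)
Target reached → yes.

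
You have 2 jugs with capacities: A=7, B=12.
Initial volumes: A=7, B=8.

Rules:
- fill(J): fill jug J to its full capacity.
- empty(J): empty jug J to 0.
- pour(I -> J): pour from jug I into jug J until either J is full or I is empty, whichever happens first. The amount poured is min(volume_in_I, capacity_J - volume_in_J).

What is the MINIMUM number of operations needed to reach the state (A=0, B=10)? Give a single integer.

BFS from (A=7, B=8). One shortest path:
  1. pour(A -> B) -> (A=3 B=12)
  2. empty(B) -> (A=3 B=0)
  3. pour(A -> B) -> (A=0 B=3)
  4. fill(A) -> (A=7 B=3)
  5. pour(A -> B) -> (A=0 B=10)
Reached target in 5 moves.

Answer: 5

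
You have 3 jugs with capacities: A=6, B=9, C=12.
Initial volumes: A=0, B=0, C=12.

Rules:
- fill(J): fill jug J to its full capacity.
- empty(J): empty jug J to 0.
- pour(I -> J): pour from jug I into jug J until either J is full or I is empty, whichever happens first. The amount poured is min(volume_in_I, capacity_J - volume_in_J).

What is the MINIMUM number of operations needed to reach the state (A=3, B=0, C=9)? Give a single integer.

BFS from (A=0, B=0, C=12). One shortest path:
  1. pour(C -> B) -> (A=0 B=9 C=3)
  2. pour(C -> A) -> (A=3 B=9 C=0)
  3. pour(B -> C) -> (A=3 B=0 C=9)
Reached target in 3 moves.

Answer: 3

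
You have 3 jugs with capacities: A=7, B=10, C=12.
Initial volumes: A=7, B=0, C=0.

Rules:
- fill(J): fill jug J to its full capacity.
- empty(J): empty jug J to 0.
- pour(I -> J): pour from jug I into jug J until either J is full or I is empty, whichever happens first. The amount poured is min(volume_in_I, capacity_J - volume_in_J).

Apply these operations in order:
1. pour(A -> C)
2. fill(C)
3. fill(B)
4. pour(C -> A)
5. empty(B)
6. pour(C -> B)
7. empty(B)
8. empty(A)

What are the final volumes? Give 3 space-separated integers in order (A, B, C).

Answer: 0 0 0

Derivation:
Step 1: pour(A -> C) -> (A=0 B=0 C=7)
Step 2: fill(C) -> (A=0 B=0 C=12)
Step 3: fill(B) -> (A=0 B=10 C=12)
Step 4: pour(C -> A) -> (A=7 B=10 C=5)
Step 5: empty(B) -> (A=7 B=0 C=5)
Step 6: pour(C -> B) -> (A=7 B=5 C=0)
Step 7: empty(B) -> (A=7 B=0 C=0)
Step 8: empty(A) -> (A=0 B=0 C=0)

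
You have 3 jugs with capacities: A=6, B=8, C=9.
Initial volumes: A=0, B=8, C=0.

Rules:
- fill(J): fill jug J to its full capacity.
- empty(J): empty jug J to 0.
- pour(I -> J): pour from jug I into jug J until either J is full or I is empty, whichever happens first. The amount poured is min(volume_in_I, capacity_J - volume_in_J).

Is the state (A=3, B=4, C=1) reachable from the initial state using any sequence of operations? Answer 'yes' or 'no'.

Answer: no

Derivation:
BFS explored all 350 reachable states.
Reachable set includes: (0,0,0), (0,0,1), (0,0,2), (0,0,3), (0,0,4), (0,0,5), (0,0,6), (0,0,7), (0,0,8), (0,0,9), (0,1,0), (0,1,1) ...
Target (A=3, B=4, C=1) not in reachable set → no.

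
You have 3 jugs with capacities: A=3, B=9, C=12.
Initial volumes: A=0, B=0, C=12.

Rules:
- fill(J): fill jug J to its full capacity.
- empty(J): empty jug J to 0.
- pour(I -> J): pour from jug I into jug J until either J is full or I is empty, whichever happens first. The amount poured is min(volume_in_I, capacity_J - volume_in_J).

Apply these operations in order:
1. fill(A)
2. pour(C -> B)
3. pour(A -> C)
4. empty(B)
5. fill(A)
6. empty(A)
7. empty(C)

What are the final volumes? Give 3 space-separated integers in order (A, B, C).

Step 1: fill(A) -> (A=3 B=0 C=12)
Step 2: pour(C -> B) -> (A=3 B=9 C=3)
Step 3: pour(A -> C) -> (A=0 B=9 C=6)
Step 4: empty(B) -> (A=0 B=0 C=6)
Step 5: fill(A) -> (A=3 B=0 C=6)
Step 6: empty(A) -> (A=0 B=0 C=6)
Step 7: empty(C) -> (A=0 B=0 C=0)

Answer: 0 0 0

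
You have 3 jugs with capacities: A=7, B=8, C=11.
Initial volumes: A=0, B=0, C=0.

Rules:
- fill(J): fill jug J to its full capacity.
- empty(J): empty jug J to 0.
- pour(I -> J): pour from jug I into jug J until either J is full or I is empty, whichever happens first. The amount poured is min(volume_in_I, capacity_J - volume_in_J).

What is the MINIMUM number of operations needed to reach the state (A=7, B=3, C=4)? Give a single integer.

Answer: 6

Derivation:
BFS from (A=0, B=0, C=0). One shortest path:
  1. fill(A) -> (A=7 B=0 C=0)
  2. pour(A -> B) -> (A=0 B=7 C=0)
  3. fill(A) -> (A=7 B=7 C=0)
  4. pour(A -> C) -> (A=0 B=7 C=7)
  5. pour(B -> C) -> (A=0 B=3 C=11)
  6. pour(C -> A) -> (A=7 B=3 C=4)
Reached target in 6 moves.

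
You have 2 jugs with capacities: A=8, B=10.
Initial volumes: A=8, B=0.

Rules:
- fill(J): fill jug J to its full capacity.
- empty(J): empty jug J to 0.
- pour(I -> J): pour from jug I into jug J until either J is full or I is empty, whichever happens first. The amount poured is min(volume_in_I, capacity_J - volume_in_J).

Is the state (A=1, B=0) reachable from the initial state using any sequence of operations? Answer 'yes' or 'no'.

Answer: no

Derivation:
BFS explored all 18 reachable states.
Reachable set includes: (0,0), (0,2), (0,4), (0,6), (0,8), (0,10), (2,0), (2,10), (4,0), (4,10), (6,0), (6,10) ...
Target (A=1, B=0) not in reachable set → no.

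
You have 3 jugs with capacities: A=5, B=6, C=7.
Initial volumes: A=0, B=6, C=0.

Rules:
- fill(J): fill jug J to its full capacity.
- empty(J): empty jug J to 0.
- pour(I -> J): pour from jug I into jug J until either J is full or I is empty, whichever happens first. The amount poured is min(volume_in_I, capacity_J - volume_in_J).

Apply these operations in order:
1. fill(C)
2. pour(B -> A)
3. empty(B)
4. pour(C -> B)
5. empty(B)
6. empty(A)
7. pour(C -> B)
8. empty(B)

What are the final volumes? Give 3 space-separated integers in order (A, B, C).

Answer: 0 0 0

Derivation:
Step 1: fill(C) -> (A=0 B=6 C=7)
Step 2: pour(B -> A) -> (A=5 B=1 C=7)
Step 3: empty(B) -> (A=5 B=0 C=7)
Step 4: pour(C -> B) -> (A=5 B=6 C=1)
Step 5: empty(B) -> (A=5 B=0 C=1)
Step 6: empty(A) -> (A=0 B=0 C=1)
Step 7: pour(C -> B) -> (A=0 B=1 C=0)
Step 8: empty(B) -> (A=0 B=0 C=0)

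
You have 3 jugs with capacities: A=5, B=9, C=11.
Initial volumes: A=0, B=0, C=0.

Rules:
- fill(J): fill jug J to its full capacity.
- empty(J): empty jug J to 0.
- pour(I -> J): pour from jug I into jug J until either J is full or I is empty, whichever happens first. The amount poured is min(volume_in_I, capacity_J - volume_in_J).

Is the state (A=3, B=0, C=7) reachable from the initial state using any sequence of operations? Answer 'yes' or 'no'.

BFS from (A=0, B=0, C=0):
  1. fill(A) -> (A=5 B=0 C=0)
  2. fill(B) -> (A=5 B=9 C=0)
  3. pour(B -> C) -> (A=5 B=0 C=9)
  4. pour(A -> B) -> (A=0 B=5 C=9)
  5. fill(A) -> (A=5 B=5 C=9)
  6. pour(A -> C) -> (A=3 B=5 C=11)
  7. pour(C -> B) -> (A=3 B=9 C=7)
  8. empty(B) -> (A=3 B=0 C=7)
Target reached → yes.

Answer: yes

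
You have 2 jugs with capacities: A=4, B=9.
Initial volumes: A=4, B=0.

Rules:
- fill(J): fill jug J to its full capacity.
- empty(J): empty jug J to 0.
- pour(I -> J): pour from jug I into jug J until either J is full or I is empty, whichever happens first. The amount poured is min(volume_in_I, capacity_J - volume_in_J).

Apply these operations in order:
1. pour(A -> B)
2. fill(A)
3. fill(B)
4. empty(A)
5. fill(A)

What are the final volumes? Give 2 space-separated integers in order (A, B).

Step 1: pour(A -> B) -> (A=0 B=4)
Step 2: fill(A) -> (A=4 B=4)
Step 3: fill(B) -> (A=4 B=9)
Step 4: empty(A) -> (A=0 B=9)
Step 5: fill(A) -> (A=4 B=9)

Answer: 4 9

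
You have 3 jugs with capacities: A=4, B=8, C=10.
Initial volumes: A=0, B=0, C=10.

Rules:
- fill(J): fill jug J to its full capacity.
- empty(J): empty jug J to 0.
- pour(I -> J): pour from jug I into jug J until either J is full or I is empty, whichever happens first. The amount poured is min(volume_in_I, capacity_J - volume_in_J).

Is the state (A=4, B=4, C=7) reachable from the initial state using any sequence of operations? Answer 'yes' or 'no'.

Answer: no

Derivation:
BFS explored all 78 reachable states.
Reachable set includes: (0,0,0), (0,0,2), (0,0,4), (0,0,6), (0,0,8), (0,0,10), (0,2,0), (0,2,2), (0,2,4), (0,2,6), (0,2,8), (0,2,10) ...
Target (A=4, B=4, C=7) not in reachable set → no.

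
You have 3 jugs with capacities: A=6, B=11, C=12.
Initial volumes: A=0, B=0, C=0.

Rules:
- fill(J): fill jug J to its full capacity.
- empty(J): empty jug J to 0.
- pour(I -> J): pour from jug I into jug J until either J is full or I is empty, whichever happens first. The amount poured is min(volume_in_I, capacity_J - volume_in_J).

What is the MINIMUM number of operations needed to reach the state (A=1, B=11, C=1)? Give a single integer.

BFS from (A=0, B=0, C=0). One shortest path:
  1. fill(C) -> (A=0 B=0 C=12)
  2. pour(C -> B) -> (A=0 B=11 C=1)
  3. empty(B) -> (A=0 B=0 C=1)
  4. pour(C -> A) -> (A=1 B=0 C=0)
  5. fill(C) -> (A=1 B=0 C=12)
  6. pour(C -> B) -> (A=1 B=11 C=1)
Reached target in 6 moves.

Answer: 6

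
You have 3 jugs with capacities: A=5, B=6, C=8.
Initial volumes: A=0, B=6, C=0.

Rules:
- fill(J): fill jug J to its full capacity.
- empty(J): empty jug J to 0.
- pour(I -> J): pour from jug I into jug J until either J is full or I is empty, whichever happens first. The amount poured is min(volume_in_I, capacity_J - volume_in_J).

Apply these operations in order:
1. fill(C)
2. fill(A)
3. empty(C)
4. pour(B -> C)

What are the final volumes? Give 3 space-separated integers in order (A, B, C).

Step 1: fill(C) -> (A=0 B=6 C=8)
Step 2: fill(A) -> (A=5 B=6 C=8)
Step 3: empty(C) -> (A=5 B=6 C=0)
Step 4: pour(B -> C) -> (A=5 B=0 C=6)

Answer: 5 0 6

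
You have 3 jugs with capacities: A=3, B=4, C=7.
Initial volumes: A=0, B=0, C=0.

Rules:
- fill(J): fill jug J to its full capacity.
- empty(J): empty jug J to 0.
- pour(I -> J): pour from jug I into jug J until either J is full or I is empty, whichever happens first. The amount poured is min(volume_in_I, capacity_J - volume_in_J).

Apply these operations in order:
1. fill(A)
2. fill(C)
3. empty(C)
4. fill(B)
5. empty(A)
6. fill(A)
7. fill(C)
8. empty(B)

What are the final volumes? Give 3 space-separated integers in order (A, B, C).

Answer: 3 0 7

Derivation:
Step 1: fill(A) -> (A=3 B=0 C=0)
Step 2: fill(C) -> (A=3 B=0 C=7)
Step 3: empty(C) -> (A=3 B=0 C=0)
Step 4: fill(B) -> (A=3 B=4 C=0)
Step 5: empty(A) -> (A=0 B=4 C=0)
Step 6: fill(A) -> (A=3 B=4 C=0)
Step 7: fill(C) -> (A=3 B=4 C=7)
Step 8: empty(B) -> (A=3 B=0 C=7)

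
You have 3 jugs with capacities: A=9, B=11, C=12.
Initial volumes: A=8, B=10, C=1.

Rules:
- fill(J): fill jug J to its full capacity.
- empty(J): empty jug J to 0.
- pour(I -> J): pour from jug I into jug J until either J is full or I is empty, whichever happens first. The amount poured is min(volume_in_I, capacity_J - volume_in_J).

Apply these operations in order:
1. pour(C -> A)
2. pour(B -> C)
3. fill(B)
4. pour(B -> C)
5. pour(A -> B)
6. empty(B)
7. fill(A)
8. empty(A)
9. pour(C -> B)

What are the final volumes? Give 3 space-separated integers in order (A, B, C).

Answer: 0 11 1

Derivation:
Step 1: pour(C -> A) -> (A=9 B=10 C=0)
Step 2: pour(B -> C) -> (A=9 B=0 C=10)
Step 3: fill(B) -> (A=9 B=11 C=10)
Step 4: pour(B -> C) -> (A=9 B=9 C=12)
Step 5: pour(A -> B) -> (A=7 B=11 C=12)
Step 6: empty(B) -> (A=7 B=0 C=12)
Step 7: fill(A) -> (A=9 B=0 C=12)
Step 8: empty(A) -> (A=0 B=0 C=12)
Step 9: pour(C -> B) -> (A=0 B=11 C=1)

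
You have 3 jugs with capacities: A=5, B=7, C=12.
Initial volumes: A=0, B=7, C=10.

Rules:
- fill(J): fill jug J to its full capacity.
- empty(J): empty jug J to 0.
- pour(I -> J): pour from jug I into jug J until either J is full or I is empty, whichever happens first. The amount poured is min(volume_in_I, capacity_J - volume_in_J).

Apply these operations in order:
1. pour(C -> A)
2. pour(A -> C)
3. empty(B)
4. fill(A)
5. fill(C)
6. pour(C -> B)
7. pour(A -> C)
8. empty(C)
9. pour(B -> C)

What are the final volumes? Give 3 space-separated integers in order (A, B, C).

Step 1: pour(C -> A) -> (A=5 B=7 C=5)
Step 2: pour(A -> C) -> (A=0 B=7 C=10)
Step 3: empty(B) -> (A=0 B=0 C=10)
Step 4: fill(A) -> (A=5 B=0 C=10)
Step 5: fill(C) -> (A=5 B=0 C=12)
Step 6: pour(C -> B) -> (A=5 B=7 C=5)
Step 7: pour(A -> C) -> (A=0 B=7 C=10)
Step 8: empty(C) -> (A=0 B=7 C=0)
Step 9: pour(B -> C) -> (A=0 B=0 C=7)

Answer: 0 0 7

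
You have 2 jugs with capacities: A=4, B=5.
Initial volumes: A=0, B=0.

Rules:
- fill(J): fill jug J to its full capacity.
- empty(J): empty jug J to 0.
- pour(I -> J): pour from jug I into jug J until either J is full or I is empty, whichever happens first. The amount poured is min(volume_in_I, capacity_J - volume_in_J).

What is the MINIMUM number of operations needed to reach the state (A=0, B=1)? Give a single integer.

BFS from (A=0, B=0). One shortest path:
  1. fill(B) -> (A=0 B=5)
  2. pour(B -> A) -> (A=4 B=1)
  3. empty(A) -> (A=0 B=1)
Reached target in 3 moves.

Answer: 3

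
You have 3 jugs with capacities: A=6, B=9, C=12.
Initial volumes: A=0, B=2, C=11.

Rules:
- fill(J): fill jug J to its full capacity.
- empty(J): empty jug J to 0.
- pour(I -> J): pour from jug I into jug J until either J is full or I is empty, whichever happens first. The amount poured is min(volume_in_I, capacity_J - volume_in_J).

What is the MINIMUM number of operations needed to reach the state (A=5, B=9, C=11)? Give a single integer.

BFS from (A=0, B=2, C=11). One shortest path:
  1. fill(A) -> (A=6 B=2 C=11)
  2. pour(A -> B) -> (A=0 B=8 C=11)
  3. fill(A) -> (A=6 B=8 C=11)
  4. pour(A -> B) -> (A=5 B=9 C=11)
Reached target in 4 moves.

Answer: 4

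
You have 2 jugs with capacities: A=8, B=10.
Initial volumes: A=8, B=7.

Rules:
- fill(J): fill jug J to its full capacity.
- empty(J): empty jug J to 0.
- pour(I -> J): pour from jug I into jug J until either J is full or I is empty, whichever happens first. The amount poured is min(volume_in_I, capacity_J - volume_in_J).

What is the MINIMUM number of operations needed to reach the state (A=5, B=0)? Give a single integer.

BFS from (A=8, B=7). One shortest path:
  1. pour(A -> B) -> (A=5 B=10)
  2. empty(B) -> (A=5 B=0)
Reached target in 2 moves.

Answer: 2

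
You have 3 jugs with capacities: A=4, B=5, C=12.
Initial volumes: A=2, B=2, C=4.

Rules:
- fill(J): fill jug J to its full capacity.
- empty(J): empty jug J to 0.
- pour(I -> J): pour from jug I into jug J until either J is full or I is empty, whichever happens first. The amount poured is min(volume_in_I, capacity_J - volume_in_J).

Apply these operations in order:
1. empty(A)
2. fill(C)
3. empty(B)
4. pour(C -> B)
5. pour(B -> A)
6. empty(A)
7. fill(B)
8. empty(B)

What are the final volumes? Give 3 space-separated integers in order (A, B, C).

Answer: 0 0 7

Derivation:
Step 1: empty(A) -> (A=0 B=2 C=4)
Step 2: fill(C) -> (A=0 B=2 C=12)
Step 3: empty(B) -> (A=0 B=0 C=12)
Step 4: pour(C -> B) -> (A=0 B=5 C=7)
Step 5: pour(B -> A) -> (A=4 B=1 C=7)
Step 6: empty(A) -> (A=0 B=1 C=7)
Step 7: fill(B) -> (A=0 B=5 C=7)
Step 8: empty(B) -> (A=0 B=0 C=7)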